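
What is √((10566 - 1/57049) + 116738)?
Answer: √414322121743855/57049 ≈ 356.80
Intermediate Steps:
√((10566 - 1/57049) + 116738) = √(602779733/57049 + 116738) = √(7262565895/57049) = √414322121743855/57049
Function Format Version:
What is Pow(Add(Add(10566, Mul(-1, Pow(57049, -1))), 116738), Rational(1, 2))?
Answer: Mul(Rational(1, 57049), Pow(414322121743855, Rational(1, 2))) ≈ 356.80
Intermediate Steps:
Pow(Add(Add(10566, Mul(-1, Pow(57049, -1))), 116738), Rational(1, 2)) = Pow(Add(Add(10566, Mul(-1, Rational(1, 57049))), 116738), Rational(1, 2)) = Pow(Add(Add(10566, Rational(-1, 57049)), 116738), Rational(1, 2)) = Pow(Add(Rational(602779733, 57049), 116738), Rational(1, 2)) = Pow(Rational(7262565895, 57049), Rational(1, 2)) = Mul(Rational(1, 57049), Pow(414322121743855, Rational(1, 2)))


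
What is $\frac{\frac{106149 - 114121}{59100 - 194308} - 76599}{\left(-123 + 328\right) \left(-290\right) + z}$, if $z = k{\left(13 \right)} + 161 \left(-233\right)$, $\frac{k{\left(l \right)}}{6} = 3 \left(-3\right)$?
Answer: $\frac{2589197405}{3279368634} \approx 0.78954$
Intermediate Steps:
$k{\left(l \right)} = -54$ ($k{\left(l \right)} = 6 \cdot 3 \left(-3\right) = 6 \left(-9\right) = -54$)
$z = -37567$ ($z = -54 + 161 \left(-233\right) = -54 - 37513 = -37567$)
$\frac{\frac{106149 - 114121}{59100 - 194308} - 76599}{\left(-123 + 328\right) \left(-290\right) + z} = \frac{\frac{106149 - 114121}{59100 - 194308} - 76599}{\left(-123 + 328\right) \left(-290\right) - 37567} = \frac{- \frac{7972}{-135208} - 76599}{205 \left(-290\right) - 37567} = \frac{\left(-7972\right) \left(- \frac{1}{135208}\right) - 76599}{-59450 - 37567} = \frac{\frac{1993}{33802} - 76599}{-97017} = \left(- \frac{2589197405}{33802}\right) \left(- \frac{1}{97017}\right) = \frac{2589197405}{3279368634}$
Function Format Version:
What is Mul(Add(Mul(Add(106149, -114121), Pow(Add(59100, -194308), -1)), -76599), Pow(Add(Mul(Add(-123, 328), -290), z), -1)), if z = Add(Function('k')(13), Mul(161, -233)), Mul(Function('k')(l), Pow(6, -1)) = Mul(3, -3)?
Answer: Rational(2589197405, 3279368634) ≈ 0.78954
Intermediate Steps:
Function('k')(l) = -54 (Function('k')(l) = Mul(6, Mul(3, -3)) = Mul(6, -9) = -54)
z = -37567 (z = Add(-54, Mul(161, -233)) = Add(-54, -37513) = -37567)
Mul(Add(Mul(Add(106149, -114121), Pow(Add(59100, -194308), -1)), -76599), Pow(Add(Mul(Add(-123, 328), -290), z), -1)) = Mul(Add(Mul(Add(106149, -114121), Pow(Add(59100, -194308), -1)), -76599), Pow(Add(Mul(Add(-123, 328), -290), -37567), -1)) = Mul(Add(Mul(-7972, Pow(-135208, -1)), -76599), Pow(Add(Mul(205, -290), -37567), -1)) = Mul(Add(Mul(-7972, Rational(-1, 135208)), -76599), Pow(Add(-59450, -37567), -1)) = Mul(Add(Rational(1993, 33802), -76599), Pow(-97017, -1)) = Mul(Rational(-2589197405, 33802), Rational(-1, 97017)) = Rational(2589197405, 3279368634)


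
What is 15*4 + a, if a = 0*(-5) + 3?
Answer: 63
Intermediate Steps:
a = 3 (a = 0 + 3 = 3)
15*4 + a = 15*4 + 3 = 60 + 3 = 63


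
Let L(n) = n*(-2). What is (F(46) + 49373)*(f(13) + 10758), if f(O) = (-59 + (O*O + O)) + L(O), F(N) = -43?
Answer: 535477150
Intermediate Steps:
L(n) = -2*n
f(O) = -59 + O² - O (f(O) = (-59 + (O*O + O)) - 2*O = (-59 + (O² + O)) - 2*O = (-59 + (O + O²)) - 2*O = (-59 + O + O²) - 2*O = -59 + O² - O)
(F(46) + 49373)*(f(13) + 10758) = (-43 + 49373)*((-59 + 13² - 1*13) + 10758) = 49330*((-59 + 169 - 13) + 10758) = 49330*(97 + 10758) = 49330*10855 = 535477150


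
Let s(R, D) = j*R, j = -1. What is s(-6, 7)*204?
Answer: 1224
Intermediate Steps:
s(R, D) = -R
s(-6, 7)*204 = -1*(-6)*204 = 6*204 = 1224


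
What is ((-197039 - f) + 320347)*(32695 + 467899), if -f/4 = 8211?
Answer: 78168754288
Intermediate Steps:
f = -32844 (f = -4*8211 = -32844)
((-197039 - f) + 320347)*(32695 + 467899) = ((-197039 - 1*(-32844)) + 320347)*(32695 + 467899) = ((-197039 + 32844) + 320347)*500594 = (-164195 + 320347)*500594 = 156152*500594 = 78168754288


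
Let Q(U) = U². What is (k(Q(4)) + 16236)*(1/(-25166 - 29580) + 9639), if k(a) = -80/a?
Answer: 8565045024083/54746 ≈ 1.5645e+8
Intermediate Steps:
(k(Q(4)) + 16236)*(1/(-25166 - 29580) + 9639) = (-80/(4²) + 16236)*(1/(-25166 - 29580) + 9639) = (-80/16 + 16236)*(1/(-54746) + 9639) = (-80*1/16 + 16236)*(-1/54746 + 9639) = (-5 + 16236)*(527696693/54746) = 16231*(527696693/54746) = 8565045024083/54746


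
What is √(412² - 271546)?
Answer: 19*I*√282 ≈ 319.06*I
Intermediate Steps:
√(412² - 271546) = √(169744 - 271546) = √(-101802) = 19*I*√282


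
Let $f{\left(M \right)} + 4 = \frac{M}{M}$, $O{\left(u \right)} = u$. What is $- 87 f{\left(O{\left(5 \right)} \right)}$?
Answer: $261$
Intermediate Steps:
$f{\left(M \right)} = -3$ ($f{\left(M \right)} = -4 + \frac{M}{M} = -4 + 1 = -3$)
$- 87 f{\left(O{\left(5 \right)} \right)} = \left(-87\right) \left(-3\right) = 261$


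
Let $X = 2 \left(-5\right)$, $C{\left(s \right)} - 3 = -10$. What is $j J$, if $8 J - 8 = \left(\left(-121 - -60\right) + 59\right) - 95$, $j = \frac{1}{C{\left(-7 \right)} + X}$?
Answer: $\frac{89}{136} \approx 0.65441$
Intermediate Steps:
$C{\left(s \right)} = -7$ ($C{\left(s \right)} = 3 - 10 = -7$)
$X = -10$
$j = - \frac{1}{17}$ ($j = \frac{1}{-7 - 10} = \frac{1}{-17} = - \frac{1}{17} \approx -0.058824$)
$J = - \frac{89}{8}$ ($J = 1 + \frac{\left(\left(-121 - -60\right) + 59\right) - 95}{8} = 1 + \frac{\left(\left(-121 + 60\right) + 59\right) - 95}{8} = 1 + \frac{\left(-61 + 59\right) - 95}{8} = 1 + \frac{-2 - 95}{8} = 1 + \frac{1}{8} \left(-97\right) = 1 - \frac{97}{8} = - \frac{89}{8} \approx -11.125$)
$j J = \left(- \frac{1}{17}\right) \left(- \frac{89}{8}\right) = \frac{89}{136}$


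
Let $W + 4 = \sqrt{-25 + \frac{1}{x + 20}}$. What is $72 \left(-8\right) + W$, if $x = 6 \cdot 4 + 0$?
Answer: $-580 + \frac{i \sqrt{12089}}{22} \approx -580.0 + 4.9977 i$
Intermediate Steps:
$x = 24$ ($x = 24 + 0 = 24$)
$W = -4 + \frac{i \sqrt{12089}}{22}$ ($W = -4 + \sqrt{-25 + \frac{1}{24 + 20}} = -4 + \sqrt{-25 + \frac{1}{44}} = -4 + \sqrt{- \frac{1099}{44}} = -4 + \frac{i \sqrt{12089}}{22} \approx -4.0 + 4.9977 i$)
$72 \left(-8\right) + W = 72 \left(-8\right) - \left(4 - \frac{i \sqrt{12089}}{22}\right) = -576 - \left(4 - \frac{i \sqrt{12089}}{22}\right) = -580 + \frac{i \sqrt{12089}}{22}$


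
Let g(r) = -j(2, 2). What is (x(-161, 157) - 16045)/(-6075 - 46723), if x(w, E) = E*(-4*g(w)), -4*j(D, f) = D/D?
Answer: 8101/26399 ≈ 0.30687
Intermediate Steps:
j(D, f) = -¼ (j(D, f) = -D/(4*D) = -¼*1 = -¼)
g(r) = ¼ (g(r) = -1*(-¼) = ¼)
x(w, E) = -E (x(w, E) = E*(-4*¼) = E*(-1) = -E)
(x(-161, 157) - 16045)/(-6075 - 46723) = (-1*157 - 16045)/(-6075 - 46723) = (-157 - 16045)/(-52798) = -16202*(-1/52798) = 8101/26399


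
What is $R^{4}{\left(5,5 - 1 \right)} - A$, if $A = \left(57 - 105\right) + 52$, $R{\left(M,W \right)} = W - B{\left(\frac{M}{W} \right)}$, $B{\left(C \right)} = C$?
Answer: $\frac{13617}{256} \approx 53.191$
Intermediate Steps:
$R{\left(M,W \right)} = W - \frac{M}{W}$
$A = 4$ ($A = -48 + 52 = 4$)
$R^{4}{\left(5,5 - 1 \right)} - A = \left(\left(5 - 1\right) - \frac{5}{5 - 1}\right)^{4} - 4 = \left(4 - \frac{5}{4}\right)^{4} - 4 = \left(\frac{11}{4}\right)^{4} - 4 = \frac{14641}{256} - 4 = \frac{13617}{256}$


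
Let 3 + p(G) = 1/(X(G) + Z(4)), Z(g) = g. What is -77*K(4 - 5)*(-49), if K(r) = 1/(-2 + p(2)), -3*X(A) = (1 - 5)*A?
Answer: -75460/97 ≈ -777.94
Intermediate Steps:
X(A) = 4*A/3 (X(A) = -(1 - 5)*A/3 = -(-4)*A/3 = 4*A/3)
p(G) = -3 + 1/(4 + 4*G/3) (p(G) = -3 + 1/(4*G/3 + 4) = -3 + 1/(4 + 4*G/3))
K(r) = -20/97 (K(r) = 1/(-2 + 3*(-11 - 4*2)/(4*(3 + 2))) = 1/(-2 + (¾)*(-11 - 8)/5) = 1/(-2 + (¾)*(⅕)*(-19)) = 1/(-2 - 57/20) = 1/(-97/20) = -20/97)
-77*K(4 - 5)*(-49) = -77*(-20/97)*(-49) = (1540/97)*(-49) = -75460/97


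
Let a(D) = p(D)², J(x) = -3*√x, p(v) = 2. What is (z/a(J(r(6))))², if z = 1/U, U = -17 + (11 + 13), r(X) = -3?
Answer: 1/784 ≈ 0.0012755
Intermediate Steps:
U = 7 (U = -17 + 24 = 7)
a(D) = 4 (a(D) = 2² = 4)
z = ⅐ (z = 1/7 = ⅐ ≈ 0.14286)
(z/a(J(r(6))))² = ((⅐)/4)² = ((⅐)*(¼))² = (1/28)² = 1/784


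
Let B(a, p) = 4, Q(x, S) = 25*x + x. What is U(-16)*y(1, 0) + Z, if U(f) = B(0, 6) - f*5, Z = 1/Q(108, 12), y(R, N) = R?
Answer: 235873/2808 ≈ 84.000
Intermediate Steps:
Q(x, S) = 26*x
Z = 1/2808 (Z = 1/(26*108) = 1/2808 ≈ 0.00035613)
U(f) = 4 - 5*f (U(f) = 4 - f*5 = 4 - 5*f)
U(-16)*y(1, 0) + Z = (4 - 5*(-16))*1 + 1/2808 = (4 + 80)*1 + 1/2808 = 84*1 + 1/2808 = 84 + 1/2808 = 235873/2808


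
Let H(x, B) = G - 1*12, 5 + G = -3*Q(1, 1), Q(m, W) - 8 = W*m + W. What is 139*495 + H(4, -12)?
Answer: 68758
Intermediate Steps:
Q(m, W) = 8 + W + W*m (Q(m, W) = 8 + (W*m + W) = 8 + (W + W*m) = 8 + W + W*m)
G = -35 (G = -5 - 3*(8 + 1 + 1*1) = -5 - 3*(8 + 1 + 1) = -5 - 3*10 = -5 - 30 = -35)
H(x, B) = -47 (H(x, B) = -35 - 1*12 = -35 - 12 = -47)
139*495 + H(4, -12) = 139*495 - 47 = 68805 - 47 = 68758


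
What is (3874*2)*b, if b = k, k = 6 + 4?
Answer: 77480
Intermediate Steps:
k = 10
b = 10
(3874*2)*b = (3874*2)*10 = 7748*10 = 77480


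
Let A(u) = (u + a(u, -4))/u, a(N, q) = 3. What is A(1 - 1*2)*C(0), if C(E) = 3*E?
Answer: 0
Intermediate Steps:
A(u) = (3 + u)/u (A(u) = (u + 3)/u = (3 + u)/u)
A(1 - 1*2)*C(0) = ((3 + (1 - 1*2))/(1 - 1*2))*(3*0) = ((3 + (1 - 2))/(1 - 2))*0 = ((3 - 1)/(-1))*0 = -1*2*0 = -2*0 = 0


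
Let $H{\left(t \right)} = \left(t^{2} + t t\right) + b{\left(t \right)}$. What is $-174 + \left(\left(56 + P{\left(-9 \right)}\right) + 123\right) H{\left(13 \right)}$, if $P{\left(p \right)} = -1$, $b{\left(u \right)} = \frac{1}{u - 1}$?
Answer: $\frac{360029}{6} \approx 60005.0$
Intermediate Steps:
$b{\left(u \right)} = \frac{1}{-1 + u}$
$H{\left(t \right)} = \frac{1}{-1 + t} + 2 t^{2}$ ($H{\left(t \right)} = \left(t^{2} + t t\right) + \frac{1}{-1 + t} = \left(t^{2} + t^{2}\right) + \frac{1}{-1 + t} = 2 t^{2} + \frac{1}{-1 + t} = \frac{1}{-1 + t} + 2 t^{2}$)
$-174 + \left(\left(56 + P{\left(-9 \right)}\right) + 123\right) H{\left(13 \right)} = -174 + \left(\left(56 - 1\right) + 123\right) \frac{1 + 2 \cdot 13^{2} \left(-1 + 13\right)}{-1 + 13} = -174 + \left(55 + 123\right) \frac{1 + 2 \cdot 169 \cdot 12}{12} = -174 + 178 \frac{1 + 4056}{12} = -174 + 178 \cdot \frac{1}{12} \cdot 4057 = -174 + 178 \cdot \frac{4057}{12} = -174 + \frac{361073}{6} = \frac{360029}{6}$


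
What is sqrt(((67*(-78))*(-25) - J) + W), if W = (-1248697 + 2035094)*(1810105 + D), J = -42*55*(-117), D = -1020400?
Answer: sqrt(621021503265) ≈ 7.8805e+5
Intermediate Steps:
J = 270270 (J = -2310*(-117) = 270270)
W = 621021642885 (W = (-1248697 + 2035094)*(1810105 - 1020400) = 786397*789705 = 621021642885)
sqrt(((67*(-78))*(-25) - J) + W) = sqrt(((67*(-78))*(-25) - 1*270270) + 621021642885) = sqrt((-5226*(-25) - 270270) + 621021642885) = sqrt((130650 - 270270) + 621021642885) = sqrt(-139620 + 621021642885) = sqrt(621021503265)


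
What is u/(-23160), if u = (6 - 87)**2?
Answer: -2187/7720 ≈ -0.28329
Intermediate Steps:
u = 6561 (u = (-81)**2 = 6561)
u/(-23160) = 6561/(-23160) = 6561*(-1/23160) = -2187/7720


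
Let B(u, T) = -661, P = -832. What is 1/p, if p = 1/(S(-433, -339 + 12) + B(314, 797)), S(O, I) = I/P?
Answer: -549625/832 ≈ -660.61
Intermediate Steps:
S(O, I) = -I/832 (S(O, I) = I/(-832) = I*(-1/832) = -I/832)
p = -832/549625 (p = 1/(-(-339 + 12)/832 - 661) = 1/(-1/832*(-327) - 661) = 1/(327/832 - 661) = 1/(-549625/832) = -832/549625 ≈ -0.0015138)
1/p = 1/(-832/549625) = -549625/832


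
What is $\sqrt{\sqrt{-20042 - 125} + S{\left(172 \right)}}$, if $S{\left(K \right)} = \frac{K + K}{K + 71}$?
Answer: $\frac{\sqrt{1032 + 729 i \sqrt{20167}}}{27} \approx 8.4686 + 8.3846 i$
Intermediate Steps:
$S{\left(K \right)} = \frac{2 K}{71 + K}$
$\sqrt{\sqrt{-20042 - 125} + S{\left(172 \right)}} = \sqrt{\sqrt{-20042 - 125} + 2 \cdot 172 \frac{1}{71 + 172}} = \sqrt{\sqrt{-20167} + 2 \cdot 172 \cdot \frac{1}{243}} = \sqrt{i \sqrt{20167} + 2 \cdot 172 \cdot \frac{1}{243}} = \sqrt{i \sqrt{20167} + \frac{344}{243}} = \sqrt{\frac{344}{243} + i \sqrt{20167}}$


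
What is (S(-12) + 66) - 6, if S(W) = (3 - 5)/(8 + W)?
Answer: 121/2 ≈ 60.500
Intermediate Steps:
S(W) = -2/(8 + W)
(S(-12) + 66) - 6 = (-2/(8 - 12) + 66) - 6 = (-2/(-4) + 66) - 6 = (-2*(-¼) + 66) - 6 = (½ + 66) - 6 = 133/2 - 6 = 121/2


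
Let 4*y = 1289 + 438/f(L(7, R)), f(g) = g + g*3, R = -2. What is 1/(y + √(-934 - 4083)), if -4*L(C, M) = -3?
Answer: 5740/2139497 - 16*I*√5017/2139497 ≈ 0.0026829 - 0.0005297*I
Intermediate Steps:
L(C, M) = ¾ (L(C, M) = -¼*(-3) = ¾)
f(g) = 4*g (f(g) = g + 3*g = 4*g)
y = 1435/4 (y = (1289 + 438/((4*(¾))))/4 = (1289 + 438/3)/4 = (1289 + 438*(⅓))/4 = (1289 + 146)/4 = (¼)*1435 = 1435/4 ≈ 358.75)
1/(y + √(-934 - 4083)) = 1/(1435/4 + √(-934 - 4083)) = 1/(1435/4 + √(-5017)) = 1/(1435/4 + I*√5017)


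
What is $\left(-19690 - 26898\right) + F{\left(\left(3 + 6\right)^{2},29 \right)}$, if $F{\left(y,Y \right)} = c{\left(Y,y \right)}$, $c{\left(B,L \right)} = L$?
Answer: $-46507$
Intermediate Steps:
$F{\left(y,Y \right)} = y$
$\left(-19690 - 26898\right) + F{\left(\left(3 + 6\right)^{2},29 \right)} = \left(-19690 - 26898\right) + \left(3 + 6\right)^{2} = -46588 + 9^{2} = -46588 + 81 = -46507$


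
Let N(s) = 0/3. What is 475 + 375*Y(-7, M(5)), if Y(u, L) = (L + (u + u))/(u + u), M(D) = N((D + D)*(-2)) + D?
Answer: 10025/14 ≈ 716.07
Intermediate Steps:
N(s) = 0 (N(s) = 0*(⅓) = 0)
M(D) = D (M(D) = 0 + D = D)
Y(u, L) = (L + 2*u)/(2*u) (Y(u, L) = (L + 2*u)/((2*u)) = (L + 2*u)*(1/(2*u)) = (L + 2*u)/(2*u))
475 + 375*Y(-7, M(5)) = 475 + 375*((-7 + (½)*5)/(-7)) = 475 + 375*(-(-7 + 5/2)/7) = 475 + 375*(-⅐*(-9/2)) = 475 + 375*(9/14) = 475 + 3375/14 = 10025/14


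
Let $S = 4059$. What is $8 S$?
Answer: $32472$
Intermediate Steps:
$8 S = 8 \cdot 4059 = 32472$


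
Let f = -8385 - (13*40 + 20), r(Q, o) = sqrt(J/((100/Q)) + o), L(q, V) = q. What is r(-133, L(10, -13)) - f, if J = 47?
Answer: 8925 + I*sqrt(5251)/10 ≈ 8925.0 + 7.2464*I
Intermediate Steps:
r(Q, o) = sqrt(o + 47*Q/100) (r(Q, o) = sqrt(47/((100/Q)) + o) = sqrt(47*(Q/100) + o) = sqrt(47*Q/100 + o) = sqrt(o + 47*Q/100))
f = -8925 (f = -8385 - (520 + 20) = -8385 - 1*540 = -8385 - 540 = -8925)
r(-133, L(10, -13)) - f = sqrt(47*(-133) + 100*10)/10 - 1*(-8925) = sqrt(-6251 + 1000)/10 + 8925 = sqrt(-5251)/10 + 8925 = (I*sqrt(5251))/10 + 8925 = I*sqrt(5251)/10 + 8925 = 8925 + I*sqrt(5251)/10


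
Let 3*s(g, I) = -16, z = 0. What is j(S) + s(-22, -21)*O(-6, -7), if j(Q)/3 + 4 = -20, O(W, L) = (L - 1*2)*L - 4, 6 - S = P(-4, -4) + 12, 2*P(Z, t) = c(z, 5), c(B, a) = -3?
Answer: -1160/3 ≈ -386.67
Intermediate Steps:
s(g, I) = -16/3 (s(g, I) = (⅓)*(-16) = -16/3)
P(Z, t) = -3/2 (P(Z, t) = (½)*(-3) = -3/2)
S = -9/2 (S = 6 - (-3/2 + 12) = 6 - 1*21/2 = 6 - 21/2 = -9/2 ≈ -4.5000)
O(W, L) = -4 + L*(-2 + L) (O(W, L) = (L - 2)*L - 4 = (-2 + L)*L - 4 = L*(-2 + L) - 4 = -4 + L*(-2 + L))
j(Q) = -72 (j(Q) = -12 + 3*(-20) = -12 - 60 = -72)
j(S) + s(-22, -21)*O(-6, -7) = -72 - 16*(-4 + (-7)² - 2*(-7))/3 = -72 - 16*(-4 + 49 + 14)/3 = -72 - 16/3*59 = -72 - 944/3 = -1160/3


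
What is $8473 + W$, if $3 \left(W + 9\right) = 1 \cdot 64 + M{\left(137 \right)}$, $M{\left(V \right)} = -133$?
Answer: $8441$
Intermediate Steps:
$W = -32$ ($W = -9 + \frac{1 \cdot 64 - 133}{3} = -9 + \frac{64 - 133}{3} = -9 + \frac{1}{3} \left(-69\right) = -9 - 23 = -32$)
$8473 + W = 8473 - 32 = 8441$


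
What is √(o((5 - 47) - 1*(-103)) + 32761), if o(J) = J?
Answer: √32822 ≈ 181.17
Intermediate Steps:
√(o((5 - 47) - 1*(-103)) + 32761) = √(((5 - 47) - 1*(-103)) + 32761) = √((-42 + 103) + 32761) = √(61 + 32761) = √32822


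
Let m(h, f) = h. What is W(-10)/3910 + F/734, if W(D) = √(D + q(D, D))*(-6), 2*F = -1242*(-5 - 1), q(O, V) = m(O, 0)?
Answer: 1863/367 - 6*I*√5/1955 ≈ 5.0763 - 0.0068626*I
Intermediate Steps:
q(O, V) = O
F = 3726 (F = (-1242*(-5 - 1))/2 = (-1242*(-6))/2 = (½)*7452 = 3726)
W(D) = -6*√2*√D (W(D) = √(D + D)*(-6) = √(2*D)*(-6) = (√2*√D)*(-6) = -6*√2*√D)
W(-10)/3910 + F/734 = -6*√2*√(-10)/3910 + 3726/734 = -6*√2*I*√10*(1/3910) + 3726*(1/734) = -12*I*√5*(1/3910) + 1863/367 = -6*I*√5/1955 + 1863/367 = 1863/367 - 6*I*√5/1955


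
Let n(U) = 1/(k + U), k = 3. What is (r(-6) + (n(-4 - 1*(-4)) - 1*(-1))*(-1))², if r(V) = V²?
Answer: 10816/9 ≈ 1201.8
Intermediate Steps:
n(U) = 1/(3 + U)
(r(-6) + (n(-4 - 1*(-4)) - 1*(-1))*(-1))² = ((-6)² + (1/(3 + (-4 - 1*(-4))) - 1*(-1))*(-1))² = (36 + (1/(3 + (-4 + 4)) + 1)*(-1))² = (36 + (1/(3 + 0) + 1)*(-1))² = (36 + (1/3 + 1)*(-1))² = (36 + (⅓ + 1)*(-1))² = (36 + (4/3)*(-1))² = (36 - 4/3)² = (104/3)² = 10816/9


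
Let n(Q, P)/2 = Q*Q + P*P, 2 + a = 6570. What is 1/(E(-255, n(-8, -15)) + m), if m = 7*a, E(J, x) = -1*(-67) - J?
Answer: 1/46298 ≈ 2.1599e-5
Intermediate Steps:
a = 6568 (a = -2 + 6570 = 6568)
n(Q, P) = 2*P**2 + 2*Q**2 (n(Q, P) = 2*(Q*Q + P*P) = 2*(Q**2 + P**2) = 2*(P**2 + Q**2) = 2*P**2 + 2*Q**2)
E(J, x) = 67 - J
m = 45976 (m = 7*6568 = 45976)
1/(E(-255, n(-8, -15)) + m) = 1/((67 - 1*(-255)) + 45976) = 1/((67 + 255) + 45976) = 1/(322 + 45976) = 1/46298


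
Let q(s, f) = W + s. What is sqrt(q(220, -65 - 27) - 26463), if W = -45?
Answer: 4*I*sqrt(1643) ≈ 162.14*I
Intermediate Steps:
q(s, f) = -45 + s
sqrt(q(220, -65 - 27) - 26463) = sqrt((-45 + 220) - 26463) = sqrt(175 - 26463) = sqrt(-26288) = 4*I*sqrt(1643)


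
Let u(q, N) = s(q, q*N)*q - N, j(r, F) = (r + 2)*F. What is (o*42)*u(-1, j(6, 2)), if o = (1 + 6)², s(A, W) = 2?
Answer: -37044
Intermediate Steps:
j(r, F) = F*(2 + r) (j(r, F) = (2 + r)*F = F*(2 + r))
o = 49 (o = 7² = 49)
u(q, N) = -N + 2*q (u(q, N) = 2*q - N = -N + 2*q)
(o*42)*u(-1, j(6, 2)) = (49*42)*(-2*(2 + 6) + 2*(-1)) = 2058*(-2*8 - 2) = 2058*(-1*16 - 2) = 2058*(-16 - 2) = 2058*(-18) = -37044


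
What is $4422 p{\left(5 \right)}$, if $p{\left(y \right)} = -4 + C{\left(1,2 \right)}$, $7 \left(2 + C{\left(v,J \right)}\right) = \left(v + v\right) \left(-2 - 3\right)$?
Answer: $- \frac{229944}{7} \approx -32849.0$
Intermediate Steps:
$C{\left(v,J \right)} = -2 - \frac{10 v}{7}$ ($C{\left(v,J \right)} = -2 + \frac{\left(v + v\right) \left(-2 - 3\right)}{7} = -2 + \frac{2 v \left(-5\right)}{7} = -2 + \frac{\left(-10\right) v}{7} = -2 - \frac{10 v}{7}$)
$p{\left(y \right)} = - \frac{52}{7}$ ($p{\left(y \right)} = -4 - \frac{24}{7} = - \frac{52}{7}$)
$4422 p{\left(5 \right)} = 4422 \left(- \frac{52}{7}\right) = - \frac{229944}{7}$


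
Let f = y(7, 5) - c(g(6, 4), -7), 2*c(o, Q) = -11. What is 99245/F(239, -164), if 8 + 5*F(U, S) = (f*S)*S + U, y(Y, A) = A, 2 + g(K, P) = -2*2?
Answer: 496225/282639 ≈ 1.7557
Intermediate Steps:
g(K, P) = -6 (g(K, P) = -2 - 2*2 = -2 - 4 = -6)
c(o, Q) = -11/2 (c(o, Q) = (½)*(-11) = -11/2)
f = 21/2 (f = 5 - 1*(-11/2) = 5 + 11/2 = 21/2 ≈ 10.500)
F(U, S) = -8/5 + U/5 + 21*S²/10 (F(U, S) = -8/5 + ((21*S/2)*S + U)/5 = -8/5 + (21*S²/2 + U)/5 = -8/5 + (U + 21*S²/2)/5 = -8/5 + (U/5 + 21*S²/10) = -8/5 + U/5 + 21*S²/10)
99245/F(239, -164) = 99245/(-8/5 + (⅕)*239 + (21/10)*(-164)²) = 99245/(-8/5 + 239/5 + (21/10)*26896) = 99245/(-8/5 + 239/5 + 282408/5) = 99245/(282639/5) = 99245*(5/282639) = 496225/282639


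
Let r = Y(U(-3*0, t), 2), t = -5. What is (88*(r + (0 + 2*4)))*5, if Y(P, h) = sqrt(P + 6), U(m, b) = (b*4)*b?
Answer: 3520 + 440*sqrt(106) ≈ 8050.1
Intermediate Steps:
U(m, b) = 4*b**2 (U(m, b) = (4*b)*b = 4*b**2)
Y(P, h) = sqrt(6 + P)
r = sqrt(106) (r = sqrt(6 + 4*(-5)**2) = sqrt(6 + 4*25) = sqrt(6 + 100) = sqrt(106) ≈ 10.296)
(88*(r + (0 + 2*4)))*5 = (88*(sqrt(106) + (0 + 2*4)))*5 = (88*(sqrt(106) + (0 + 8)))*5 = (88*(sqrt(106) + 8))*5 = (88*(8 + sqrt(106)))*5 = (704 + 88*sqrt(106))*5 = 3520 + 440*sqrt(106)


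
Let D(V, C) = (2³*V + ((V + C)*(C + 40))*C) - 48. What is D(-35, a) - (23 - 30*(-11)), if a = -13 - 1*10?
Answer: 21997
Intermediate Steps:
a = -23 (a = -13 - 10 = -23)
D(V, C) = -48 + 8*V + C*(40 + C)*(C + V) (D(V, C) = (8*V + ((C + V)*(40 + C))*C) - 48 = (8*V + ((40 + C)*(C + V))*C) - 48 = (8*V + C*(40 + C)*(C + V)) - 48 = -48 + 8*V + C*(40 + C)*(C + V))
D(-35, a) - (23 - 30*(-11)) = (-48 + (-23)³ + 8*(-35) + 40*(-23)² - 35*(-23)² + 40*(-23)*(-35)) - (23 - 30*(-11)) = (-48 - 12167 - 280 + 40*529 - 35*529 + 32200) - (23 + 330) = (-48 - 12167 - 280 + 21160 - 18515 + 32200) - 1*353 = 22350 - 353 = 21997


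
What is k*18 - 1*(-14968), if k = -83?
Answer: 13474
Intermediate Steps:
k*18 - 1*(-14968) = -83*18 - 1*(-14968) = -1494 + 14968 = 13474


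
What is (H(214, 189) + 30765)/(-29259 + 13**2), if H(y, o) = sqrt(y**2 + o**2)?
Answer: -6153/5818 - sqrt(81517)/29090 ≈ -1.0674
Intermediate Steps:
H(y, o) = sqrt(o**2 + y**2)
(H(214, 189) + 30765)/(-29259 + 13**2) = (sqrt(189**2 + 214**2) + 30765)/(-29259 + 13**2) = (sqrt(35721 + 45796) + 30765)/(-29259 + 169) = (sqrt(81517) + 30765)/(-29090) = (30765 + sqrt(81517))*(-1/29090) = -6153/5818 - sqrt(81517)/29090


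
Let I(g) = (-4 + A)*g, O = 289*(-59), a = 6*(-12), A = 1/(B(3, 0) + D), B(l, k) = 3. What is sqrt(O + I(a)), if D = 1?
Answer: I*sqrt(16781) ≈ 129.54*I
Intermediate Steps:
A = 1/4 (A = 1/(3 + 1) = 1/4 ≈ 0.25000)
a = -72
O = -17051
I(g) = -15*g/4 (I(g) = (-4 + 1/4)*g = -15*g/4)
sqrt(O + I(a)) = sqrt(-17051 - 15/4*(-72)) = sqrt(-17051 + 270) = sqrt(-16781) = I*sqrt(16781)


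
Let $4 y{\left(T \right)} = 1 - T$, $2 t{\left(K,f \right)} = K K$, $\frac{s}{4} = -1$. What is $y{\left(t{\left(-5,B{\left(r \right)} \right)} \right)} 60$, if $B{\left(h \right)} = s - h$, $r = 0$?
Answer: $- \frac{345}{2} \approx -172.5$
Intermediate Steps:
$s = -4$ ($s = 4 \left(-1\right) = -4$)
$B{\left(h \right)} = -4 - h$
$t{\left(K,f \right)} = \frac{K^{2}}{2}$ ($t{\left(K,f \right)} = \frac{K K}{2} = \frac{K^{2}}{2}$)
$y{\left(T \right)} = \frac{1}{4} - \frac{T}{4}$ ($y{\left(T \right)} = \frac{1 - T}{4} = \frac{1}{4} - \frac{T}{4}$)
$y{\left(t{\left(-5,B{\left(r \right)} \right)} \right)} 60 = \left(\frac{1}{4} - \frac{\frac{1}{2} \left(-5\right)^{2}}{4}\right) 60 = \left(\frac{1}{4} - \frac{\frac{1}{2} \cdot 25}{4}\right) 60 = \left(\frac{1}{4} - \frac{25}{8}\right) 60 = \left(- \frac{23}{8}\right) 60 = - \frac{345}{2}$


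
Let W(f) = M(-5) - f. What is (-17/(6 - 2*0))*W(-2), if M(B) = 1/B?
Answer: -51/10 ≈ -5.1000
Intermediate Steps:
W(f) = -⅕ - f (W(f) = 1/(-5) - f = -⅕ - f)
(-17/(6 - 2*0))*W(-2) = (-17/(6 - 2*0))*(-⅕ - 1*(-2)) = (-17/(6 + 0))*(-⅕ + 2) = (-17/6)*(9/5) = ((⅙)*(-17))*(9/5) = -17/6*9/5 = -51/10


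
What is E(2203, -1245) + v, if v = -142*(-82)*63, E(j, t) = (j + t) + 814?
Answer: 735344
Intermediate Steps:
E(j, t) = 814 + j + t
v = 733572 (v = 11644*63 = 733572)
E(2203, -1245) + v = (814 + 2203 - 1245) + 733572 = 1772 + 733572 = 735344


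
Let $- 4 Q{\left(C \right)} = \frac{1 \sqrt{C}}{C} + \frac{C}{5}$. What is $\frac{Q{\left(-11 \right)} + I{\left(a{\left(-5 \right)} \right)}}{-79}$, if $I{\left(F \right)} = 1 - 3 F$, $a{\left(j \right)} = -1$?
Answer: $- \frac{91}{1580} - \frac{i \sqrt{11}}{3476} \approx -0.057595 - 0.00095415 i$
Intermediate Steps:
$Q{\left(C \right)} = - \frac{1}{4 \sqrt{C}} - \frac{C}{20}$ ($Q{\left(C \right)} = - \frac{\frac{1 \sqrt{C}}{C} + \frac{C}{5}}{4} = - \frac{\frac{\sqrt{C}}{C} + C \frac{1}{5}}{4} = - \frac{\frac{1}{\sqrt{C}} + \frac{C}{5}}{4} = - \frac{1}{4 \sqrt{C}} - \frac{C}{20}$)
$\frac{Q{\left(-11 \right)} + I{\left(a{\left(-5 \right)} \right)}}{-79} = \frac{\left(- \frac{1}{4 i \sqrt{11}} - - \frac{11}{20}\right) + \left(1 - -3\right)}{-79} = \left(\left(- \frac{\left(- \frac{1}{11}\right) i \sqrt{11}}{4} + \frac{11}{20}\right) + \left(1 + 3\right)\right) \left(- \frac{1}{79}\right) = \left(\left(\frac{i \sqrt{11}}{44} + \frac{11}{20}\right) + 4\right) \left(- \frac{1}{79}\right) = \left(\left(\frac{11}{20} + \frac{i \sqrt{11}}{44}\right) + 4\right) \left(- \frac{1}{79}\right) = \left(\frac{91}{20} + \frac{i \sqrt{11}}{44}\right) \left(- \frac{1}{79}\right) = - \frac{91}{1580} - \frac{i \sqrt{11}}{3476}$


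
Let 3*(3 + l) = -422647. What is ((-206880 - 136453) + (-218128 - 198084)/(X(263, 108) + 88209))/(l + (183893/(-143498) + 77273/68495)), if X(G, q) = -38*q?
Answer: 426802245928884038/175134273267063537 ≈ 2.4370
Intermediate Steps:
l = -422656/3 (l = -3 + (⅓)*(-422647) = -3 - 422647/3 = -422656/3 ≈ -1.4089e+5)
((-206880 - 136453) + (-218128 - 198084)/(X(263, 108) + 88209))/(l + (183893/(-143498) + 77273/68495)) = ((-206880 - 136453) + (-218128 - 198084)/(-38*108 + 88209))/(-422656/3 + (183893/(-143498) + 77273/68495)) = (-343333 - 416212/(-4104 + 88209))/(-422656/3 + (183893*(-1/143498) + 77273*(1/68495))) = (-343333 - 416212/84105)/(-422656/3 + (-183893/143498 + 581/515)) = (-343333 - 416212*1/84105)/(-422656/3 - 11332557/73901470) = (-343333 - 416212/84105)/(-31234933701991/221704410) = -28876438177/84105*(-221704410/31234933701991) = 426802245928884038/175134273267063537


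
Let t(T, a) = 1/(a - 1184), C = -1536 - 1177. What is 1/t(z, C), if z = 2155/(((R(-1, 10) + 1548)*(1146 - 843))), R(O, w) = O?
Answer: -3897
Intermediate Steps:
C = -2713
z = 2155/468741 (z = 2155/(((-1 + 1548)*(1146 - 843))) = 2155/((1547*303)) = 2155/468741 ≈ 0.0045974)
t(T, a) = 1/(-1184 + a)
1/t(z, C) = 1/(1/(-1184 - 2713)) = 1/(1/(-3897)) = 1/(-1/3897) = -3897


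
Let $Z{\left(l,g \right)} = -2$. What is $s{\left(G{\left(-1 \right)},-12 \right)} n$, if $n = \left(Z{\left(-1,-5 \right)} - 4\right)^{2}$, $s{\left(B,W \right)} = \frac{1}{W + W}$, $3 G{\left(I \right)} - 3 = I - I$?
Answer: $- \frac{3}{2} \approx -1.5$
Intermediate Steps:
$G{\left(I \right)} = 1$ ($G{\left(I \right)} = 1 + \frac{I - I}{3} = 1 + \frac{1}{3} \cdot 0 = 1 + 0 = 1$)
$s{\left(B,W \right)} = \frac{1}{2 W}$
$n = 36$ ($n = \left(-2 - 4\right)^{2} = \left(-6\right)^{2} = 36$)
$s{\left(G{\left(-1 \right)},-12 \right)} n = \frac{1}{2 \left(-12\right)} 36 = \frac{1}{2} \left(- \frac{1}{12}\right) 36 = \left(- \frac{1}{24}\right) 36 = - \frac{3}{2}$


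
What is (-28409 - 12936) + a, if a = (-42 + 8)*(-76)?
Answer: -38761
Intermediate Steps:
a = 2584 (a = -34*(-76) = 2584)
(-28409 - 12936) + a = (-28409 - 12936) + 2584 = -41345 + 2584 = -38761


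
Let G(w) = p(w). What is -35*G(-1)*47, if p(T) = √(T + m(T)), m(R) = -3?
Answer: -3290*I ≈ -3290.0*I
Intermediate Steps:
p(T) = √(-3 + T) (p(T) = √(T - 3) = √(-3 + T))
G(w) = √(-3 + w)
-35*G(-1)*47 = -35*√(-3 - 1)*47 = -70*I*47 = -3290*I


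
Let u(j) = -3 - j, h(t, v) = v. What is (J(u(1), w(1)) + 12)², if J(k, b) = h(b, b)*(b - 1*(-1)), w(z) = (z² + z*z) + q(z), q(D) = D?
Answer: 576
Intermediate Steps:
w(z) = z + 2*z² (w(z) = (z² + z*z) + z = (z² + z²) + z = 2*z² + z = z + 2*z²)
J(k, b) = b*(1 + b) (J(k, b) = b*(b - 1*(-1)) = b*(b + 1) = b*(1 + b))
(J(u(1), w(1)) + 12)² = ((1*(1 + 2*1))*(1 + 1*(1 + 2*1)) + 12)² = ((1*(1 + 2))*(1 + 1*(1 + 2)) + 12)² = ((1*3)*(1 + 1*3) + 12)² = (3*(1 + 3) + 12)² = (3*4 + 12)² = (12 + 12)² = 24² = 576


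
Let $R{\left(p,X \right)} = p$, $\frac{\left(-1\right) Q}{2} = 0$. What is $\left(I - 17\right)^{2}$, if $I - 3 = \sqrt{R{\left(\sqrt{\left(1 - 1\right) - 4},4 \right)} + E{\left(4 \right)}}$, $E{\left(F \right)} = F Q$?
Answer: $\left(13 - i\right)^{2} \approx 168.0 - 26.0 i$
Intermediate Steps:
$Q = 0$ ($Q = \left(-2\right) 0 = 0$)
$E{\left(F \right)} = 0$ ($E{\left(F \right)} = F 0 = 0$)
$I = 4 + i$ ($I = 3 + \sqrt{\sqrt{\left(1 - 1\right) - 4} + 0} = 3 + \sqrt{\sqrt{0 - 4} + 0} = 3 + \sqrt{\sqrt{-4} + 0} = 3 + \sqrt{2 i + 0} = 3 + \sqrt{2 i} = 3 + \left(1 + i\right) = 4 + i \approx 4.0 + 1.0 i$)
$\left(I - 17\right)^{2} = \left(\left(4 + i\right) - 17\right)^{2} = \left(-13 + i\right)^{2}$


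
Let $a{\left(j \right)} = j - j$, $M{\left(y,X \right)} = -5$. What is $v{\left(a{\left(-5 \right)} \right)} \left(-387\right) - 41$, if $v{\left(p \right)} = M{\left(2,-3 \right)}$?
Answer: $1894$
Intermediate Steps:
$a{\left(j \right)} = 0$
$v{\left(p \right)} = -5$
$v{\left(a{\left(-5 \right)} \right)} \left(-387\right) - 41 = \left(-5\right) \left(-387\right) - 41 = 1935 - 41 = 1894$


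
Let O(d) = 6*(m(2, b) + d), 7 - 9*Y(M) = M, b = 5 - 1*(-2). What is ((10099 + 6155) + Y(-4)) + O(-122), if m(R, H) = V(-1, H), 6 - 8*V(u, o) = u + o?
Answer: 139709/9 ≈ 15523.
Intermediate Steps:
b = 7 (b = 5 + 2 = 7)
Y(M) = 7/9 - M/9
V(u, o) = 3/4 - o/8 - u/8 (V(u, o) = 3/4 - (u + o)/8 = 3/4 - (o + u)/8 = 3/4 + (-o/8 - u/8) = 3/4 - o/8 - u/8)
m(R, H) = 7/8 - H/8 (m(R, H) = 3/4 - H/8 - 1/8*(-1) = 3/4 - H/8 + 1/8 = 7/8 - H/8)
O(d) = 6*d (O(d) = 6*((7/8 - 1/8*7) + d) = 6*((7/8 - 7/8) + d) = 6*(0 + d) = 6*d)
((10099 + 6155) + Y(-4)) + O(-122) = ((10099 + 6155) + (7/9 - 1/9*(-4))) + 6*(-122) = (16254 + (7/9 + 4/9)) - 732 = (16254 + 11/9) - 732 = 146297/9 - 732 = 139709/9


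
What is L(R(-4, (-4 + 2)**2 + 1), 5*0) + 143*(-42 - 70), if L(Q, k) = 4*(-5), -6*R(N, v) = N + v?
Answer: -16036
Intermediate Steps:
R(N, v) = -N/6 - v/6 (R(N, v) = -(N + v)/6 = -N/6 - v/6)
L(Q, k) = -20
L(R(-4, (-4 + 2)**2 + 1), 5*0) + 143*(-42 - 70) = -20 + 143*(-42 - 70) = -20 + 143*(-112) = -20 - 16016 = -16036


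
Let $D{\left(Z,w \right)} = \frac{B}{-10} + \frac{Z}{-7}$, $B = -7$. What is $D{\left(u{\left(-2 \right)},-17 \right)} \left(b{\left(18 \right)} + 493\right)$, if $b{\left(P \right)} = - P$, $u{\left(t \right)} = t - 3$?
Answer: $\frac{9405}{14} \approx 671.79$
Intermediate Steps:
$u{\left(t \right)} = -3 + t$ ($u{\left(t \right)} = t - 3 = -3 + t$)
$D{\left(Z,w \right)} = \frac{7}{10} - \frac{Z}{7}$ ($D{\left(Z,w \right)} = - \frac{7}{-10} + \frac{Z}{-7} = \left(-7\right) \left(- \frac{1}{10}\right) + Z \left(- \frac{1}{7}\right) = \frac{7}{10} - \frac{Z}{7}$)
$D{\left(u{\left(-2 \right)},-17 \right)} \left(b{\left(18 \right)} + 493\right) = \left(\frac{7}{10} - \frac{-3 - 2}{7}\right) \left(\left(-1\right) 18 + 493\right) = \left(\frac{7}{10} - - \frac{5}{7}\right) \left(-18 + 493\right) = \left(\frac{7}{10} + \frac{5}{7}\right) 475 = \frac{99}{70} \cdot 475 = \frac{9405}{14}$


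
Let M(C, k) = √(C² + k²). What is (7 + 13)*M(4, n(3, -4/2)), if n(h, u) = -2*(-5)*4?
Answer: 80*√101 ≈ 803.99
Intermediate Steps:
n(h, u) = 40 (n(h, u) = 10*4 = 40)
(7 + 13)*M(4, n(3, -4/2)) = (7 + 13)*√(4² + 40²) = 20*√(16 + 1600) = 20*√1616 = 20*(4*√101) = 80*√101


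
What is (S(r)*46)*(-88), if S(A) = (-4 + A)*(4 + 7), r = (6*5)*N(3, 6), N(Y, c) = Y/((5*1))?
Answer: -623392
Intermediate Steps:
N(Y, c) = Y/5
r = 18 (r = (6*5)*((1/5)*3) = 30*(3/5) = 18)
S(A) = -44 + 11*A (S(A) = (-4 + A)*11 = -44 + 11*A)
(S(r)*46)*(-88) = ((-44 + 11*18)*46)*(-88) = ((-44 + 198)*46)*(-88) = (154*46)*(-88) = 7084*(-88) = -623392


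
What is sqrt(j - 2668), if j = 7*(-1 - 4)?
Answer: I*sqrt(2703) ≈ 51.99*I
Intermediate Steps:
j = -35 (j = 7*(-5) = -35)
sqrt(j - 2668) = sqrt(-35 - 2668) = sqrt(-2703) = I*sqrt(2703)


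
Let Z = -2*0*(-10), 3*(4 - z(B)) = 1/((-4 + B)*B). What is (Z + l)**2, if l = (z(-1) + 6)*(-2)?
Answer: 88804/225 ≈ 394.68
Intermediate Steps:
z(B) = 4 - 1/(3*B*(-4 + B)) (z(B) = 4 - 1/(3*(-4 + B)*B) = 4 - 1/(3*B*(-4 + B)))
Z = 0 (Z = 0*(-10) = 0)
l = -298/15 (l = ((1/3)*(-1 - 48*(-1) + 12*(-1)**2)/(-1*(-4 - 1)) + 6)*(-2) = ((1/3)*(-1)*(-1 + 48 + 12*1)/(-5) + 6)*(-2) = ((1/3)*(-1)*(-1/5)*(-1 + 48 + 12) + 6)*(-2) = ((1/3)*(-1)*(-1/5)*59 + 6)*(-2) = (59/15 + 6)*(-2) = (149/15)*(-2) = -298/15 ≈ -19.867)
(Z + l)**2 = (0 - 298/15)**2 = (-298/15)**2 = 88804/225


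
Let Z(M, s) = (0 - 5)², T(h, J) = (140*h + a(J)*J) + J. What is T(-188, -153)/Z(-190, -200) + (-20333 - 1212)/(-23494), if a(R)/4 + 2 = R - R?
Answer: -592661381/587350 ≈ -1009.0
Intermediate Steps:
a(R) = -8 (a(R) = -8 + 4*(R - R) = -8 + 4*0 = -8 + 0 = -8)
T(h, J) = -7*J + 140*h (T(h, J) = (140*h - 8*J) + J = (-8*J + 140*h) + J = -7*J + 140*h)
Z(M, s) = 25 (Z(M, s) = (-5)² = 25)
T(-188, -153)/Z(-190, -200) + (-20333 - 1212)/(-23494) = (-7*(-153) + 140*(-188))/25 + (-20333 - 1212)/(-23494) = (1071 - 26320)*(1/25) - 21545*(-1/23494) = -25249*1/25 + 21545/23494 = -25249/25 + 21545/23494 = -592661381/587350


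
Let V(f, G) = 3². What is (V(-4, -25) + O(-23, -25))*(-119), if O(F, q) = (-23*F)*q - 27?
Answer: 1575917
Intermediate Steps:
V(f, G) = 9
O(F, q) = -27 - 23*F*q (O(F, q) = -23*F*q - 27 = -27 - 23*F*q)
(V(-4, -25) + O(-23, -25))*(-119) = (9 + (-27 - 23*(-23)*(-25)))*(-119) = (9 + (-27 - 13225))*(-119) = (9 - 13252)*(-119) = -13243*(-119) = 1575917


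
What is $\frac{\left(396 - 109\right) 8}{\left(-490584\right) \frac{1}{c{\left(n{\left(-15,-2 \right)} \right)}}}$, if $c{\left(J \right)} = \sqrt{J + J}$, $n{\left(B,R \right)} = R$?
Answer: $- \frac{574 i}{61323} \approx - 0.0093603 i$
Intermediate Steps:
$c{\left(J \right)} = \sqrt{2} \sqrt{J}$ ($c{\left(J \right)} = \sqrt{2 J} = \sqrt{2} \sqrt{J}$)
$\frac{\left(396 - 109\right) 8}{\left(-490584\right) \frac{1}{c{\left(n{\left(-15,-2 \right)} \right)}}} = \frac{\left(396 - 109\right) 8}{\left(-490584\right) \frac{1}{\sqrt{2} \sqrt{-2}}} = \frac{287 \cdot 8}{\left(-490584\right) \frac{1}{\sqrt{2} i \sqrt{2}}} = \frac{2296}{\left(-490584\right) \frac{1}{2 i}} = \frac{2296}{\left(-490584\right) \left(- \frac{i}{2}\right)} = \frac{2296}{245292 i} = 2296 \left(- \frac{i}{245292}\right) = - \frac{574 i}{61323}$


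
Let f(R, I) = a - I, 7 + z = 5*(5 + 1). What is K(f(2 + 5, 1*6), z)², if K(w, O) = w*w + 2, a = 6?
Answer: 4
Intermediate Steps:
z = 23 (z = -7 + 5*(5 + 1) = -7 + 5*6 = -7 + 30 = 23)
f(R, I) = 6 - I
K(w, O) = 2 + w² (K(w, O) = w² + 2 = 2 + w²)
K(f(2 + 5, 1*6), z)² = (2 + (6 - 6)²)² = (2 + 0²)² = (2 + 0)² = 2² = 4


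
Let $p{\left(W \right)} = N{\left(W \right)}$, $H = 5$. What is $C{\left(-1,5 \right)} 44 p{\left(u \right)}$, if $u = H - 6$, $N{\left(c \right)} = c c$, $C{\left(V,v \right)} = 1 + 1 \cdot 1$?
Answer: $88$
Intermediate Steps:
$C{\left(V,v \right)} = 2$ ($C{\left(V,v \right)} = 1 + 1 = 2$)
$N{\left(c \right)} = c^{2}$
$u = -1$ ($u = 5 - 6 = -1$)
$p{\left(W \right)} = W^{2}$
$C{\left(-1,5 \right)} 44 p{\left(u \right)} = 2 \cdot 44 \left(-1\right)^{2} = 88 \cdot 1 = 88$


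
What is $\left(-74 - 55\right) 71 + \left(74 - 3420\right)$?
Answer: $-12505$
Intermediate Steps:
$\left(-74 - 55\right) 71 + \left(74 - 3420\right) = \left(-129\right) 71 + \left(74 - 3420\right) = -9159 - 3346 = -12505$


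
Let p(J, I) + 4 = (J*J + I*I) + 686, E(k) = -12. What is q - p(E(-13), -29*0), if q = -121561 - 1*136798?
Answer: -259185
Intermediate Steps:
p(J, I) = 682 + I**2 + J**2 (p(J, I) = -4 + ((J*J + I*I) + 686) = -4 + ((J**2 + I**2) + 686) = -4 + ((I**2 + J**2) + 686) = -4 + (686 + I**2 + J**2) = 682 + I**2 + J**2)
q = -258359 (q = -121561 - 136798 = -258359)
q - p(E(-13), -29*0) = -258359 - (682 + (-29*0)**2 + (-12)**2) = -258359 - (682 + 0**2 + 144) = -258359 - (682 + 0 + 144) = -258359 - 1*826 = -258359 - 826 = -259185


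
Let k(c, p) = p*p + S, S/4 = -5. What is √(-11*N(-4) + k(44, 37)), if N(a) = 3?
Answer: 2*√329 ≈ 36.277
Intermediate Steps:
S = -20 (S = 4*(-5) = -20)
k(c, p) = -20 + p² (k(c, p) = p*p - 20 = p² - 20 = -20 + p²)
√(-11*N(-4) + k(44, 37)) = √(-11*3 + (-20 + 37²)) = √(-33 + (-20 + 1369)) = √(-33 + 1349) = √1316 = 2*√329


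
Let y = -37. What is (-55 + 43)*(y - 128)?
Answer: 1980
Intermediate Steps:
(-55 + 43)*(y - 128) = (-55 + 43)*(-37 - 128) = -12*(-165) = 1980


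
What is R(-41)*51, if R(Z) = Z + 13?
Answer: -1428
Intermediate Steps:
R(Z) = 13 + Z
R(-41)*51 = (13 - 41)*51 = -28*51 = -1428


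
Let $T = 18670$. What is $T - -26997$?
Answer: $45667$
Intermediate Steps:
$T - -26997 = 18670 - -26997 = 18670 + 26997 = 45667$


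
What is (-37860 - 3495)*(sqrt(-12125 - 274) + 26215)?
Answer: -1084121325 - 41355*I*sqrt(12399) ≈ -1.0841e+9 - 4.6049e+6*I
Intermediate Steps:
(-37860 - 3495)*(sqrt(-12125 - 274) + 26215) = -41355*(sqrt(-12399) + 26215) = -41355*(I*sqrt(12399) + 26215) = -41355*(26215 + I*sqrt(12399)) = -1084121325 - 41355*I*sqrt(12399)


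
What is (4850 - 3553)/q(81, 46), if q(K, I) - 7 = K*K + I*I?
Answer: 1297/8684 ≈ 0.14936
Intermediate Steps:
q(K, I) = 7 + I**2 + K**2 (q(K, I) = 7 + (K*K + I*I) = 7 + (K**2 + I**2) = 7 + (I**2 + K**2) = 7 + I**2 + K**2)
(4850 - 3553)/q(81, 46) = (4850 - 3553)/(7 + 46**2 + 81**2) = 1297/(7 + 2116 + 6561) = 1297/8684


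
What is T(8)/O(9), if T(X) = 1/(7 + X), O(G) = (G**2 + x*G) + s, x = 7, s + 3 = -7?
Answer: 1/2010 ≈ 0.00049751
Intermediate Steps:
s = -10 (s = -3 - 7 = -10)
O(G) = -10 + G**2 + 7*G (O(G) = (G**2 + 7*G) - 10 = -10 + G**2 + 7*G)
T(8)/O(9) = 1/((-10 + 9**2 + 7*9)*(7 + 8)) = 1/((-10 + 81 + 63)*15) = (1/15)/134 = (1/134)*(1/15) = 1/2010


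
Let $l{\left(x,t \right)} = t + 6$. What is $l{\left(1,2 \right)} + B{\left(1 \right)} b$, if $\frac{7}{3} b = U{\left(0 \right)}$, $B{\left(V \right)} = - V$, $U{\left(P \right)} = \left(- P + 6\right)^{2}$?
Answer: $- \frac{52}{7} \approx -7.4286$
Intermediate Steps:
$U{\left(P \right)} = \left(6 - P\right)^{2}$
$l{\left(x,t \right)} = 6 + t$
$b = \frac{108}{7}$ ($b = \frac{3 \left(-6 + 0\right)^{2}}{7} = \frac{3 \left(-6\right)^{2}}{7} = \frac{3}{7} \cdot 36 = \frac{108}{7} \approx 15.429$)
$l{\left(1,2 \right)} + B{\left(1 \right)} b = \left(6 + 2\right) + \left(-1\right) 1 \cdot \frac{108}{7} = 8 - \frac{108}{7} = - \frac{52}{7}$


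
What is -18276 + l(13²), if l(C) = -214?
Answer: -18490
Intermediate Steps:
-18276 + l(13²) = -18276 - 214 = -18490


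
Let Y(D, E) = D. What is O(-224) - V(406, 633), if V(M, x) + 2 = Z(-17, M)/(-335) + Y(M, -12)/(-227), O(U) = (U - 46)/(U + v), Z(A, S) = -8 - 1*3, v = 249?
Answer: -535683/76045 ≈ -7.0443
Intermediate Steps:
Z(A, S) = -11 (Z(A, S) = -8 - 3 = -11)
O(U) = (-46 + U)/(249 + U) (O(U) = (U - 46)/(U + 249) = (-46 + U)/(249 + U))
V(M, x) = -659/335 - M/227 (V(M, x) = -2 + (-11/(-335) + M/(-227)) = -2 + (-11*(-1/335) + M*(-1/227)) = -2 + (11/335 - M/227) = -659/335 - M/227)
O(-224) - V(406, 633) = (-46 - 224)/(249 - 224) - (-659/335 - 1/227*406) = -270/25 - (-659/335 - 406/227) = (1/25)*(-270) - 1*(-285603/76045) = -54/5 + 285603/76045 = -535683/76045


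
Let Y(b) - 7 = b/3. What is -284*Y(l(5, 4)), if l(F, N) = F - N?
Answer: -6248/3 ≈ -2082.7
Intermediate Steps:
Y(b) = 7 + b/3
-284*Y(l(5, 4)) = -284*(7 + (5 - 1*4)/3) = -284*(7 + (5 - 4)/3) = -284*(7 + (⅓)*1) = -284*(7 + ⅓) = -284*22/3 = -6248/3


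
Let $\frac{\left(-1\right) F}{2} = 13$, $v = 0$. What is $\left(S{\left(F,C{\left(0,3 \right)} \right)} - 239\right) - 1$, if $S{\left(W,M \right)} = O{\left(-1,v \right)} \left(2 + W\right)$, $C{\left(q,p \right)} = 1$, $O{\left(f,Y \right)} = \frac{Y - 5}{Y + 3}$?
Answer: $-200$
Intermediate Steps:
$O{\left(f,Y \right)} = \frac{-5 + Y}{3 + Y}$
$F = -26$ ($F = \left(-2\right) 13 = -26$)
$S{\left(W,M \right)} = - \frac{10}{3} - \frac{5 W}{3}$ ($S{\left(W,M \right)} = \frac{-5 + 0}{3 + 0} \left(2 + W\right) = \frac{1}{3} \left(-5\right) \left(2 + W\right) = - \frac{5 \left(2 + W\right)}{3} = - \frac{10}{3} - \frac{5 W}{3}$)
$\left(S{\left(F,C{\left(0,3 \right)} \right)} - 239\right) - 1 = \left(\left(- \frac{10}{3} - - \frac{130}{3}\right) - 239\right) - 1 = \left(\left(- \frac{10}{3} + \frac{130}{3}\right) - 239\right) - 1 = \left(40 - 239\right) - 1 = -199 - 1 = -200$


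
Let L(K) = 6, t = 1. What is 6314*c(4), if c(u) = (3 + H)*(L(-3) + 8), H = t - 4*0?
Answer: 353584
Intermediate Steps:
H = 1 (H = 1 - 4*0 = 1 + 0 = 1)
c(u) = 56 (c(u) = (3 + 1)*(6 + 8) = 4*14 = 56)
6314*c(4) = 6314*56 = 353584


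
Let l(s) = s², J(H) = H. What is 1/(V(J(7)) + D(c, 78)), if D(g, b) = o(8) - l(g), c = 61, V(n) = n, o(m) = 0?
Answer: -1/3714 ≈ -0.00026925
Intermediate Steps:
D(g, b) = -g² (D(g, b) = 0 - g² = -g²)
1/(V(J(7)) + D(c, 78)) = 1/(7 - 1*61²) = 1/(7 - 1*3721) = 1/(7 - 3721) = 1/(-3714) = -1/3714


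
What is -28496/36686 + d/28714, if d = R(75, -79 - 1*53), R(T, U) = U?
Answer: -15828398/20257727 ≈ -0.78135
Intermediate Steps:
d = -132 (d = -79 - 1*53 = -79 - 53 = -132)
-28496/36686 + d/28714 = -28496/36686 - 132/28714 = -28496*1/36686 - 132*1/28714 = -1096/1411 - 66/14357 = -15828398/20257727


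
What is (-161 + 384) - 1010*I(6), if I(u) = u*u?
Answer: -36137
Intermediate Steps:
I(u) = u²
(-161 + 384) - 1010*I(6) = (-161 + 384) - 1010*6² = 223 - 1010*36 = 223 - 36360 = -36137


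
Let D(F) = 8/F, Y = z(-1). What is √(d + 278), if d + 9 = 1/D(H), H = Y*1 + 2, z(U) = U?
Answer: √4306/4 ≈ 16.405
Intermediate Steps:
Y = -1
H = 1 (H = -1*1 + 2 = -1 + 2 = 1)
d = -71/8 (d = -9 + 1/(8/1) = -9 + 1/(8*1) = -9 + 1/8 = -9 + ⅛ = -71/8 ≈ -8.8750)
√(d + 278) = √(-71/8 + 278) = √(2153/8) = √4306/4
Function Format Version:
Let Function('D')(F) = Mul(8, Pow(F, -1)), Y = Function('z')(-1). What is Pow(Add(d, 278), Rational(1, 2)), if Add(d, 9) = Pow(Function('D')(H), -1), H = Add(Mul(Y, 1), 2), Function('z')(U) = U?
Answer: Mul(Rational(1, 4), Pow(4306, Rational(1, 2))) ≈ 16.405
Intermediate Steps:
Y = -1
H = 1 (H = Add(Mul(-1, 1), 2) = Add(-1, 2) = 1)
d = Rational(-71, 8) (d = Add(-9, Pow(Mul(8, Pow(1, -1)), -1)) = Add(-9, Pow(Mul(8, 1), -1)) = Add(-9, Pow(8, -1)) = Add(-9, Rational(1, 8)) = Rational(-71, 8) ≈ -8.8750)
Pow(Add(d, 278), Rational(1, 2)) = Pow(Add(Rational(-71, 8), 278), Rational(1, 2)) = Pow(Rational(2153, 8), Rational(1, 2)) = Mul(Rational(1, 4), Pow(4306, Rational(1, 2)))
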